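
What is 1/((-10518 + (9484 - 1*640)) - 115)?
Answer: -1/1789 ≈ -0.00055897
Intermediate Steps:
1/((-10518 + (9484 - 1*640)) - 115) = 1/((-10518 + (9484 - 640)) - 115) = 1/((-10518 + 8844) - 115) = 1/(-1674 - 115) = 1/(-1789) = -1/1789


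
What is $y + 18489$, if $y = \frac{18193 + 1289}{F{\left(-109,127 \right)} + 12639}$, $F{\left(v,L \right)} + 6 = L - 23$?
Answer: $\frac{235513875}{12737} \approx 18491.0$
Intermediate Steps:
$F{\left(v,L \right)} = -29 + L$ ($F{\left(v,L \right)} = -6 + \left(L - 23\right) = -6 + \left(-23 + L\right) = -29 + L$)
$y = \frac{19482}{12737}$ ($y = \frac{18193 + 1289}{\left(-29 + 127\right) + 12639} = \frac{19482}{98 + 12639} = \frac{19482}{12737} \approx 1.5296$)
$y + 18489 = \frac{19482}{12737} + 18489 = \frac{235513875}{12737}$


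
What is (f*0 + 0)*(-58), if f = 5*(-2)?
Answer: 0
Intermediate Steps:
f = -10
(f*0 + 0)*(-58) = (-10*0 + 0)*(-58) = (0 + 0)*(-58) = 0*(-58) = 0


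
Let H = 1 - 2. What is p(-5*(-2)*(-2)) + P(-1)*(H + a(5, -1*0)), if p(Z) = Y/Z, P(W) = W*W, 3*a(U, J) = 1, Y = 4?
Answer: -13/15 ≈ -0.86667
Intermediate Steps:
a(U, J) = ⅓ (a(U, J) = (⅓)*1 = ⅓)
H = -1
P(W) = W²
p(Z) = 4/Z
p(-5*(-2)*(-2)) + P(-1)*(H + a(5, -1*0)) = 4/((-5*(-2)*(-2))) + (-1)²*(-1 + ⅓) = 4/((10*(-2))) + 1*(-⅔) = 4/(-20) - ⅔ = 4*(-1/20) - ⅔ = -⅕ - ⅔ = -13/15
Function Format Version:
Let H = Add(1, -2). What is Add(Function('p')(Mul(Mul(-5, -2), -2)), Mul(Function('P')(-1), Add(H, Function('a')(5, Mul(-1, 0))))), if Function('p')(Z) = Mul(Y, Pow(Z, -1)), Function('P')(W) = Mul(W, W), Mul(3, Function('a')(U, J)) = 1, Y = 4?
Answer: Rational(-13, 15) ≈ -0.86667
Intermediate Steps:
Function('a')(U, J) = Rational(1, 3) (Function('a')(U, J) = Mul(Rational(1, 3), 1) = Rational(1, 3))
H = -1
Function('P')(W) = Pow(W, 2)
Function('p')(Z) = Mul(4, Pow(Z, -1))
Add(Function('p')(Mul(Mul(-5, -2), -2)), Mul(Function('P')(-1), Add(H, Function('a')(5, Mul(-1, 0))))) = Add(Mul(4, Pow(Mul(Mul(-5, -2), -2), -1)), Mul(Pow(-1, 2), Add(-1, Rational(1, 3)))) = Add(Mul(4, Pow(Mul(10, -2), -1)), Mul(1, Rational(-2, 3))) = Add(Mul(4, Pow(-20, -1)), Rational(-2, 3)) = Add(Mul(4, Rational(-1, 20)), Rational(-2, 3)) = Add(Rational(-1, 5), Rational(-2, 3)) = Rational(-13, 15)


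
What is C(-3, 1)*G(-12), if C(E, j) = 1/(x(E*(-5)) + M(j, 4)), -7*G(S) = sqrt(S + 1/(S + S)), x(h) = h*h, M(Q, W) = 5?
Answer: -17*I*sqrt(6)/19320 ≈ -0.0021553*I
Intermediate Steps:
x(h) = h**2
G(S) = -sqrt(S + 1/(2*S))/7 (G(S) = -sqrt(S + 1/(S + S))/7 = -sqrt(S + 1/(2*S))/7)
C(E, j) = 1/(5 + 25*E**2) (C(E, j) = 1/((E*(-5))**2 + 5) = 1/((-5*E)**2 + 5) = 1/(25*E**2 + 5) = 1/(5 + 25*E**2))
C(-3, 1)*G(-12) = (1/(5*(1 + 5*(-3)**2)))*(-sqrt(2/(-12) + 4*(-12))/14) = (1/(5*(1 + 5*9)))*(-sqrt(2*(-1/12) - 48)/14) = (1/(5*(1 + 45)))*(-sqrt(-1/6 - 48)/14) = ((1/5)/46)*(-17*I*sqrt(6)/84) = ((1/5)*(1/46))*(-17*I*sqrt(6)/84) = (-17*I*sqrt(6)/84)/230 = -17*I*sqrt(6)/19320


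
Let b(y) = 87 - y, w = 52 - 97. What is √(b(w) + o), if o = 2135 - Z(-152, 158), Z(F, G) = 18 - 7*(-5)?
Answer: 3*√246 ≈ 47.053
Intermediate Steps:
Z(F, G) = 53 (Z(F, G) = 18 - 1*(-35) = 18 + 35 = 53)
w = -45
o = 2082 (o = 2135 - 1*53 = 2135 - 53 = 2082)
√(b(w) + o) = √((87 - 1*(-45)) + 2082) = √((87 + 45) + 2082) = √(132 + 2082) = √2214 = 3*√246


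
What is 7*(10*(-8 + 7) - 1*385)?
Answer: -2765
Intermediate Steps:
7*(10*(-8 + 7) - 1*385) = 7*(10*(-1) - 385) = 7*(-10 - 385) = 7*(-395) = -2765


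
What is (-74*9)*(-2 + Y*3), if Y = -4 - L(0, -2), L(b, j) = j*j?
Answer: 17316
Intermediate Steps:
L(b, j) = j**2
Y = -8 (Y = -4 - 1*(-2)**2 = -4 - 1*4 = -4 - 4 = -8)
(-74*9)*(-2 + Y*3) = (-74*9)*(-2 - 8*3) = (-37*18)*(-2 - 24) = -666*(-26) = 17316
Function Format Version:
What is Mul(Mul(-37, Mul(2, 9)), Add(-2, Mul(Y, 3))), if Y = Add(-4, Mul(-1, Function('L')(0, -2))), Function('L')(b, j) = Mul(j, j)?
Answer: 17316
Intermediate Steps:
Function('L')(b, j) = Pow(j, 2)
Y = -8 (Y = Add(-4, Mul(-1, Pow(-2, 2))) = Add(-4, Mul(-1, 4)) = Add(-4, -4) = -8)
Mul(Mul(-37, Mul(2, 9)), Add(-2, Mul(Y, 3))) = Mul(Mul(-37, Mul(2, 9)), Add(-2, Mul(-8, 3))) = Mul(Mul(-37, 18), Add(-2, -24)) = Mul(-666, -26) = 17316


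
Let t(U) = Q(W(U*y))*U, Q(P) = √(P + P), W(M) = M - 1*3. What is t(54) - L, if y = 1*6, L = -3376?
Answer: 3376 + 54*√642 ≈ 4744.2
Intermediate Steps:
y = 6
W(M) = -3 + M (W(M) = M - 3 = -3 + M)
Q(P) = √2*√P (Q(P) = √(2*P) = √2*√P)
t(U) = U*√2*√(-3 + 6*U) (t(U) = (√2*√(-3 + U*6))*U = (√2*√(-3 + 6*U))*U = U*√2*√(-3 + 6*U))
t(54) - L = 54*√(-6 + 12*54) - 1*(-3376) = 54*√(-6 + 648) + 3376 = 54*√642 + 3376 = 3376 + 54*√642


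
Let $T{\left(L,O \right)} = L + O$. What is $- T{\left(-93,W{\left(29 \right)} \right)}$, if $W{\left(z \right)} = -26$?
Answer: $119$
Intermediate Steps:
$- T{\left(-93,W{\left(29 \right)} \right)} = - (-93 - 26) = \left(-1\right) \left(-119\right) = 119$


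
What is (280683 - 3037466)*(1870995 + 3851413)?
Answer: -15775437093464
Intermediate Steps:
(280683 - 3037466)*(1870995 + 3851413) = -2756783*5722408 = -15775437093464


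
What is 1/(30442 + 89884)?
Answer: 1/120326 ≈ 8.3108e-6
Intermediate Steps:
1/(30442 + 89884) = 1/120326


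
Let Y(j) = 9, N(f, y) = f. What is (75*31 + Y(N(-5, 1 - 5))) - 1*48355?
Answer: -46021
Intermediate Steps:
(75*31 + Y(N(-5, 1 - 5))) - 1*48355 = (75*31 + 9) - 1*48355 = (2325 + 9) - 48355 = 2334 - 48355 = -46021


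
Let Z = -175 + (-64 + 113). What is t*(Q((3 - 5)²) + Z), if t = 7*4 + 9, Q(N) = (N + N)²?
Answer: -2294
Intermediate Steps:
Q(N) = 4*N² (Q(N) = (2*N)² = 4*N²)
t = 37 (t = 28 + 9 = 37)
Z = -126 (Z = -175 + 49 = -126)
t*(Q((3 - 5)²) + Z) = 37*(4*((3 - 5)²)² - 126) = 37*(4*((-2)²)² - 126) = 37*(4*4² - 126) = 37*(4*16 - 126) = 37*(64 - 126) = 37*(-62) = -2294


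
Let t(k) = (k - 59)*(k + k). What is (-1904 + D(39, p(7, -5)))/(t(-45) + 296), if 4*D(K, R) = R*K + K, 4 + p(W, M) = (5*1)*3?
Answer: -1787/9656 ≈ -0.18507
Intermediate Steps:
p(W, M) = 11 (p(W, M) = -4 + (5*1)*3 = -4 + 5*3 = -4 + 15 = 11)
D(K, R) = K/4 + K*R/4 (D(K, R) = (R*K + K)/4 = (K*R + K)/4 = (K + K*R)/4 = K/4 + K*R/4)
t(k) = 2*k*(-59 + k) (t(k) = (-59 + k)*(2*k) = 2*k*(-59 + k))
(-1904 + D(39, p(7, -5)))/(t(-45) + 296) = (-1904 + (¼)*39*(1 + 11))/(2*(-45)*(-59 - 45) + 296) = (-1904 + (¼)*39*12)/(2*(-45)*(-104) + 296) = (-1904 + 117)/(9360 + 296) = -1787/9656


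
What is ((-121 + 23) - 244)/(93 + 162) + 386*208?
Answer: 6824366/85 ≈ 80287.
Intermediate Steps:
((-121 + 23) - 244)/(93 + 162) + 386*208 = (-98 - 244)/255 + 80288 = -342*1/255 + 80288 = -114/85 + 80288 = 6824366/85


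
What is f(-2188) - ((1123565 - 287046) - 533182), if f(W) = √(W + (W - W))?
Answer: -303337 + 2*I*√547 ≈ -3.0334e+5 + 46.776*I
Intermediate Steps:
f(W) = √W (f(W) = √(W + 0) = √W)
f(-2188) - ((1123565 - 287046) - 533182) = √(-2188) - ((1123565 - 287046) - 533182) = 2*I*√547 - (836519 - 533182) = 2*I*√547 - 1*303337 = 2*I*√547 - 303337 = -303337 + 2*I*√547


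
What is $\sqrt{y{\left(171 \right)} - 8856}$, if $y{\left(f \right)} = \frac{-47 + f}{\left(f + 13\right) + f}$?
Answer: $\frac{2 i \sqrt{279008345}}{355} \approx 94.104 i$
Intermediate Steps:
$y{\left(f \right)} = \frac{-47 + f}{13 + 2 f}$ ($y{\left(f \right)} = \frac{-47 + f}{\left(13 + f\right) + f} = \frac{-47 + f}{13 + 2 f}$)
$\sqrt{y{\left(171 \right)} - 8856} = \sqrt{\frac{-47 + 171}{13 + 2 \cdot 171} - 8856} = \sqrt{\frac{1}{13 + 342} \cdot 124 - 8856} = \sqrt{\frac{1}{355} \cdot 124 - 8856} = \sqrt{\frac{124}{355} - 8856} = \sqrt{- \frac{3143756}{355}} = \frac{2 i \sqrt{279008345}}{355}$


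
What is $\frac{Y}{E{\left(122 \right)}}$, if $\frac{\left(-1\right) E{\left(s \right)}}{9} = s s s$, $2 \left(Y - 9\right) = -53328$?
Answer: $\frac{8885}{5447544} \approx 0.001631$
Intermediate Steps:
$Y = -26655$ ($Y = 9 + \frac{1}{2} \left(-53328\right) = 9 - 26664 = -26655$)
$E{\left(s \right)} = - 9 s^{3}$ ($E{\left(s \right)} = - 9 s s s = - 9 s^{2} s = - 9 s^{3}$)
$\frac{Y}{E{\left(122 \right)}} = - \frac{26655}{\left(-9\right) 122^{3}} = - \frac{26655}{\left(-9\right) 1815848} = - \frac{26655}{-16342632} = \left(-26655\right) \left(- \frac{1}{16342632}\right) = \frac{8885}{5447544}$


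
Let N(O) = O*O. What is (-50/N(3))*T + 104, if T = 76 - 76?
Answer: 104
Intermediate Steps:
N(O) = O²
T = 0
(-50/N(3))*T + 104 = -50/(3²)*0 + 104 = -50/9*0 + 104 = 0 + 104 = 104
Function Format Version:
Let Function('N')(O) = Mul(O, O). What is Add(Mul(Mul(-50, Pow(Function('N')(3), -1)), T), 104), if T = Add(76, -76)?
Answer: 104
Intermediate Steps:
Function('N')(O) = Pow(O, 2)
T = 0
Add(Mul(Mul(-50, Pow(Function('N')(3), -1)), T), 104) = Add(Mul(Mul(-50, Pow(Pow(3, 2), -1)), 0), 104) = Add(Mul(Mul(-50, Pow(9, -1)), 0), 104) = Add(Mul(Mul(-50, Rational(1, 9)), 0), 104) = Add(Mul(Rational(-50, 9), 0), 104) = Add(0, 104) = 104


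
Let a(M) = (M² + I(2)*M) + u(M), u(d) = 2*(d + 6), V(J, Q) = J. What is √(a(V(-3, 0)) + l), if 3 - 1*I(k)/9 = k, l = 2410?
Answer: √2398 ≈ 48.969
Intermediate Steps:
I(k) = 27 - 9*k
u(d) = 12 + 2*d (u(d) = 2*(6 + d) = 12 + 2*d)
a(M) = 12 + M² + 11*M (a(M) = (M² + (27 - 9*2)*M) + (12 + 2*M) = (M² + (27 - 18)*M) + (12 + 2*M) = (M² + 9*M) + (12 + 2*M) = 12 + M² + 11*M)
√(a(V(-3, 0)) + l) = √((12 + (-3)² + 11*(-3)) + 2410) = √((12 + 9 - 33) + 2410) = √(-12 + 2410) = √2398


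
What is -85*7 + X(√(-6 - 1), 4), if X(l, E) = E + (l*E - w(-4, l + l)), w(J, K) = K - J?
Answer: -595 + 2*I*√7 ≈ -595.0 + 5.2915*I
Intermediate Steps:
X(l, E) = -4 + E - 2*l + E*l (X(l, E) = E + (l*E - ((l + l) - 1*(-4))) = E + (E*l - (2*l + 4)) = E + (E*l - (4 + 2*l)) = E + (E*l + (-4 - 2*l)) = E + (-4 - 2*l + E*l) = -4 + E - 2*l + E*l)
-85*7 + X(√(-6 - 1), 4) = -85*7 + (-4 + 4 - 2*√(-6 - 1) + 4*√(-6 - 1)) = -595 + (-4 + 4 - 2*I*√7 + 4*√(-7)) = -595 + (-4 + 4 - 2*I*√7 + 4*(I*√7)) = -595 + (-4 + 4 - 2*I*√7 + 4*I*√7) = -595 + 2*I*√7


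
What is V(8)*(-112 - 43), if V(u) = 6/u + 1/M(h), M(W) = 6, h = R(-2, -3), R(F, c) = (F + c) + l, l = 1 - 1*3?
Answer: -1705/12 ≈ -142.08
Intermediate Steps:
l = -2 (l = 1 - 3 = -2)
R(F, c) = -2 + F + c (R(F, c) = (F + c) - 2 = -2 + F + c)
h = -7 (h = -2 - 2 - 3 = -7)
V(u) = ⅙ + 6/u (V(u) = 6/u + 1/6 = 6/u + 1*(⅙) = 6/u + ⅙ = ⅙ + 6/u)
V(8)*(-112 - 43) = ((⅙)*(36 + 8)/8)*(-112 - 43) = ((⅙)*(⅛)*44)*(-155) = (11/12)*(-155) = -1705/12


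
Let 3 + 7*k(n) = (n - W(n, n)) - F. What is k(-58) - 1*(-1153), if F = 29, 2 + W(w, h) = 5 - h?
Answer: 7920/7 ≈ 1131.4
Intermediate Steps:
W(w, h) = 3 - h (W(w, h) = -2 + (5 - h) = 3 - h)
k(n) = -5 + 2*n/7 (k(n) = -3/7 + ((n - (3 - n)) - 1*29)/7 = -3/7 + ((n + (-3 + n)) - 29)/7 = -3/7 + ((-3 + 2*n) - 29)/7 = -3/7 + (-32 + 2*n)/7 = -3/7 + (-32/7 + 2*n/7) = -5 + 2*n/7)
k(-58) - 1*(-1153) = (-5 + (2/7)*(-58)) - 1*(-1153) = (-5 - 116/7) + 1153 = -151/7 + 1153 = 7920/7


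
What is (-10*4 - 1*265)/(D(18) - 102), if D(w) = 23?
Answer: 305/79 ≈ 3.8608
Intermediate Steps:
(-10*4 - 1*265)/(D(18) - 102) = (-10*4 - 1*265)/(23 - 102) = (-40 - 265)/(-79) = -305*(-1/79) = 305/79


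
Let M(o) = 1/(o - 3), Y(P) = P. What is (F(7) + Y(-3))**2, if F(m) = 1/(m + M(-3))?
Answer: 13689/1681 ≈ 8.1434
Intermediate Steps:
M(o) = 1/(-3 + o)
F(m) = 1/(-1/6 + m) (F(m) = 1/(m + 1/(-3 - 3)) = 1/(m + 1/(-6)) = 1/(m - 1/6) = 1/(-1/6 + m))
(F(7) + Y(-3))**2 = (6/(-1 + 6*7) - 3)**2 = (6/(-1 + 42) - 3)**2 = (6/41 - 3)**2 = (-117/41)**2 = 13689/1681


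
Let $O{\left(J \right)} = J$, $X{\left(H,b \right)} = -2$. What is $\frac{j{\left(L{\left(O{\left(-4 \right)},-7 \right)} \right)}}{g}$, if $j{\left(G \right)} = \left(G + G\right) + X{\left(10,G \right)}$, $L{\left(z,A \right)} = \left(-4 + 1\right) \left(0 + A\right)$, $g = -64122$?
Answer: $- \frac{20}{32061} \approx -0.00062381$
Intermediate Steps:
$L{\left(z,A \right)} = - 3 A$
$j{\left(G \right)} = -2 + 2 G$ ($j{\left(G \right)} = \left(G + G\right) - 2 = 2 G - 2 = -2 + 2 G$)
$\frac{j{\left(L{\left(O{\left(-4 \right)},-7 \right)} \right)}}{g} = \frac{-2 + 2 \left(\left(-3\right) \left(-7\right)\right)}{-64122} = \left(-2 + 2 \cdot 21\right) \left(- \frac{1}{64122}\right) = \left(-2 + 42\right) \left(- \frac{1}{64122}\right) = 40 \left(- \frac{1}{64122}\right) = - \frac{20}{32061}$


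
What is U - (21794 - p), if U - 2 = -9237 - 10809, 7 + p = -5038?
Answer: -46883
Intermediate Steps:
p = -5045 (p = -7 - 5038 = -5045)
U = -20044 (U = 2 + (-9237 - 10809) = 2 - 20046 = -20044)
U - (21794 - p) = -20044 - (21794 - 1*(-5045)) = -20044 - (21794 + 5045) = -20044 - 1*26839 = -20044 - 26839 = -46883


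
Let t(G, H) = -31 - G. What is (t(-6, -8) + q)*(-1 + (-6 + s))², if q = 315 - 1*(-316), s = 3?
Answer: 9696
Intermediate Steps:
q = 631 (q = 315 + 316 = 631)
(t(-6, -8) + q)*(-1 + (-6 + s))² = ((-31 - 1*(-6)) + 631)*(-1 + (-6 + 3))² = ((-31 + 6) + 631)*(-1 - 3)² = (-25 + 631)*(-4)² = 606*16 = 9696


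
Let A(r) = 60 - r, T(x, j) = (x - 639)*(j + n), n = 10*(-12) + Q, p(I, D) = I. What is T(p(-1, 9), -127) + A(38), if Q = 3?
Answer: 156182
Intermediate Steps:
n = -117 (n = 10*(-12) + 3 = -120 + 3 = -117)
T(x, j) = (-639 + x)*(-117 + j) (T(x, j) = (x - 639)*(j - 117) = (-639 + x)*(-117 + j))
T(p(-1, 9), -127) + A(38) = (74763 - 639*(-127) - 117*(-1) - 127*(-1)) + (60 - 1*38) = (74763 + 81153 + 117 + 127) + (60 - 38) = 156160 + 22 = 156182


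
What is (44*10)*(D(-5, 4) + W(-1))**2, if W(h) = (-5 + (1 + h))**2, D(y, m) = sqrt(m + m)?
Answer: 278520 + 44000*sqrt(2) ≈ 3.4075e+5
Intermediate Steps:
D(y, m) = sqrt(2)*sqrt(m) (D(y, m) = sqrt(2*m) = sqrt(2)*sqrt(m))
W(h) = (-4 + h)**2
(44*10)*(D(-5, 4) + W(-1))**2 = (44*10)*(sqrt(2)*sqrt(4) + (-4 - 1)**2)**2 = 440*(sqrt(2)*2 + (-5)**2)**2 = 440*(2*sqrt(2) + 25)**2 = 440*(25 + 2*sqrt(2))**2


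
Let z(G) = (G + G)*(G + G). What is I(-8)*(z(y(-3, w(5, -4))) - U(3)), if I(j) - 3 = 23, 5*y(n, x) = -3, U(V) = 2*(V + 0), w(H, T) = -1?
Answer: -2964/25 ≈ -118.56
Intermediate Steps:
U(V) = 2*V
y(n, x) = -⅗ (y(n, x) = (⅕)*(-3) = -⅗)
I(j) = 26 (I(j) = 3 + 23 = 26)
z(G) = 4*G² (z(G) = (2*G)*(2*G) = 4*G²)
I(-8)*(z(y(-3, w(5, -4))) - U(3)) = 26*(4*(-⅗)² - 2*3) = 26*(4*(9/25) - 1*6) = 26*(36/25 - 6) = 26*(-114/25) = -2964/25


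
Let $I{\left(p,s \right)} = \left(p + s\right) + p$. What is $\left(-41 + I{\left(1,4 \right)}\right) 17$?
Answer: $-595$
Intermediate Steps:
$I{\left(p,s \right)} = s + 2 p$
$\left(-41 + I{\left(1,4 \right)}\right) 17 = \left(-41 + \left(4 + 2 \cdot 1\right)\right) 17 = \left(-41 + \left(4 + 2\right)\right) 17 = \left(-41 + 6\right) 17 = \left(-35\right) 17 = -595$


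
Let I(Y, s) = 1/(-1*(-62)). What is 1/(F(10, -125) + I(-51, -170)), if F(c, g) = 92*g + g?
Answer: -62/720749 ≈ -8.6022e-5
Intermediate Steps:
F(c, g) = 93*g
I(Y, s) = 1/62
1/(F(10, -125) + I(-51, -170)) = 1/(93*(-125) + 1/62) = 1/(-11625 + 1/62) = 1/(-720749/62) = -62/720749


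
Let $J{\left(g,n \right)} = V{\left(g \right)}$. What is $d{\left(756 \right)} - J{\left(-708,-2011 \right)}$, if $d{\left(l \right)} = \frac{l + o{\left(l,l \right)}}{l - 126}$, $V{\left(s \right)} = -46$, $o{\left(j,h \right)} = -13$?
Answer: $\frac{29723}{630} \approx 47.179$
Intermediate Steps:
$J{\left(g,n \right)} = -46$
$d{\left(l \right)} = \frac{-13 + l}{-126 + l}$ ($d{\left(l \right)} = \frac{l - 13}{l - 126} = \frac{-13 + l}{-126 + l}$)
$d{\left(756 \right)} - J{\left(-708,-2011 \right)} = \frac{-13 + 756}{-126 + 756} - -46 = \frac{1}{630} \cdot 743 + 46 = \frac{743}{630} + 46 = \frac{29723}{630}$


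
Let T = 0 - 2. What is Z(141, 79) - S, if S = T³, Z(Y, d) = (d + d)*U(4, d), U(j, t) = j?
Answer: 640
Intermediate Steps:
T = -2
Z(Y, d) = 8*d (Z(Y, d) = (d + d)*4 = (2*d)*4 = 8*d)
S = -8 (S = (-2)³ = -8)
Z(141, 79) - S = 8*79 - 1*(-8) = 632 + 8 = 640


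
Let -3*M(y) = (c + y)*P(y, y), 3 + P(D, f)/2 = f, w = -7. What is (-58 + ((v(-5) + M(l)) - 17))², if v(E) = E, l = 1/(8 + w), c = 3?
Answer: 50176/9 ≈ 5575.1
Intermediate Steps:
l = 1 (l = 1/(8 - 7) = 1/1 = 1)
P(D, f) = -6 + 2*f
M(y) = -(-6 + 2*y)*(3 + y)/3 (M(y) = -(3 + y)*(-6 + 2*y)/3 = -(-6 + 2*y)*(3 + y)/3)
(-58 + ((v(-5) + M(l)) - 17))² = (-58 + ((-5 + (6 - ⅔*1²)) - 17))² = (-58 + ((-5 + (6 - ⅔*1)) - 17))² = (-58 + ((-5 + (6 - ⅔)) - 17))² = (-58 + ((-5 + 16/3) - 17))² = (-58 + (⅓ - 17))² = (-58 - 50/3)² = (-224/3)² = 50176/9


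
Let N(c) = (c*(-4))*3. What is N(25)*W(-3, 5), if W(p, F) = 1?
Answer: -300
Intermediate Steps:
N(c) = -12*c (N(c) = -4*c*3 = -12*c)
N(25)*W(-3, 5) = -12*25*1 = -300*1 = -300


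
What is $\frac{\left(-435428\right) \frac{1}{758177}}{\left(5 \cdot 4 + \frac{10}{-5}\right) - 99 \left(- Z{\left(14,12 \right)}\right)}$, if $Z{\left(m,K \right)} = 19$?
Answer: $- \frac{62204}{205682589} \approx -0.00030243$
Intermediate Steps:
$\frac{\left(-435428\right) \frac{1}{758177}}{\left(5 \cdot 4 + \frac{10}{-5}\right) - 99 \left(- Z{\left(14,12 \right)}\right)} = \frac{\left(-435428\right) \frac{1}{758177}}{\left(5 \cdot 4 + \frac{10}{-5}\right) - 99 \left(\left(-1\right) 19\right)} = \frac{\left(-435428\right) \frac{1}{758177}}{\left(20 + 10 \left(- \frac{1}{5}\right)\right) - -1881} = - \frac{62204}{108311 \left(\left(20 - 2\right) + 1881\right)} = - \frac{62204}{108311 \left(18 + 1881\right)} = - \frac{62204}{108311 \cdot 1899} = \left(- \frac{62204}{108311}\right) \frac{1}{1899} = - \frac{62204}{205682589}$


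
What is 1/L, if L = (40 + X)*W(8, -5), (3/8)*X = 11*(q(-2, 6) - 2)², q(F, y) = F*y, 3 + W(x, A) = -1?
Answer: -3/69472 ≈ -4.3183e-5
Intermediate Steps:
W(x, A) = -4 (W(x, A) = -3 - 1 = -4)
X = 17248/3 (X = 8*(11*(-2*6 - 2)²)/3 = 8*(11*(-12 - 2)²)/3 = 8*(11*(-14)²)/3 = 8*(11*196)/3 = (8/3)*2156 = 17248/3 ≈ 5749.3)
L = -69472/3 (L = (40 + 17248/3)*(-4) = (17368/3)*(-4) = -69472/3 ≈ -23157.)
1/L = 1/(-69472/3) = -3/69472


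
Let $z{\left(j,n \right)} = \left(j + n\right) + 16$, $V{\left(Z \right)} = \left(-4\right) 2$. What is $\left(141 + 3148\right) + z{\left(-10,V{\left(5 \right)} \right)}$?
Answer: $3287$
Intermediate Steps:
$V{\left(Z \right)} = -8$
$z{\left(j,n \right)} = 16 + j + n$
$\left(141 + 3148\right) + z{\left(-10,V{\left(5 \right)} \right)} = \left(141 + 3148\right) - 2 = 3289 - 2 = 3287$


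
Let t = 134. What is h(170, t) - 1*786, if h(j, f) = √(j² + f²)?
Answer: -786 + 2*√11714 ≈ -569.54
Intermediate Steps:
h(j, f) = √(f² + j²)
h(170, t) - 1*786 = √(134² + 170²) - 1*786 = √(17956 + 28900) - 786 = √46856 - 786 = 2*√11714 - 786 = -786 + 2*√11714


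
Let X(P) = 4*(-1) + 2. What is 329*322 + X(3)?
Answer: 105936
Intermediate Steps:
X(P) = -2 (X(P) = -4 + 2 = -2)
329*322 + X(3) = 329*322 - 2 = 105938 - 2 = 105936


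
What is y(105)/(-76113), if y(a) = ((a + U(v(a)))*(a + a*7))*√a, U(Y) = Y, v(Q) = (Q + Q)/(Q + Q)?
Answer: -29680*√105/25371 ≈ -11.987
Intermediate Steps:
v(Q) = 1 (v(Q) = (2*Q)/((2*Q)) = (2*Q)*(1/(2*Q)) = 1)
y(a) = 8*a^(3/2)*(1 + a) (y(a) = ((a + 1)*(a + a*7))*√a = ((1 + a)*(a + 7*a))*√a = ((1 + a)*(8*a))*√a = (8*a*(1 + a))*√a = 8*a^(3/2)*(1 + a))
y(105)/(-76113) = (8*105^(3/2)*(1 + 105))/(-76113) = (8*(105*√105)*106)*(-1/76113) = (89040*√105)*(-1/76113) = -29680*√105/25371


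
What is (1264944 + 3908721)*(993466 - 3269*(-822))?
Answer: 19042108620360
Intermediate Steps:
(1264944 + 3908721)*(993466 - 3269*(-822)) = 5173665*(993466 + 2687118) = 5173665*3680584 = 19042108620360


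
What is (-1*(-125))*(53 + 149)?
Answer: 25250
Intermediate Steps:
(-1*(-125))*(53 + 149) = 125*202 = 25250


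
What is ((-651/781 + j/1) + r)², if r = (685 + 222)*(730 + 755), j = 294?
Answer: 1107027951335065764/609961 ≈ 1.8149e+12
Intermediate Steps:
r = 1346895 (r = 907*1485 = 1346895)
((-651/781 + j/1) + r)² = ((-651/781 + 294/1) + 1346895)² = ((-651*1/781 + 294*1) + 1346895)² = ((-651/781 + 294) + 1346895)² = (228963/781 + 1346895)² = (1052153958/781)² = 1107027951335065764/609961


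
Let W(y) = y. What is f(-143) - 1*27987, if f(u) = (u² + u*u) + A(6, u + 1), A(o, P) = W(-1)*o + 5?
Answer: 12910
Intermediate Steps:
A(o, P) = 5 - o (A(o, P) = -o + 5 = 5 - o)
f(u) = -1 + 2*u² (f(u) = (u² + u*u) + (5 - 1*6) = (u² + u²) + (5 - 6) = 2*u² - 1 = -1 + 2*u²)
f(-143) - 1*27987 = (-1 + 2*(-143)²) - 1*27987 = (-1 + 2*20449) - 27987 = (-1 + 40898) - 27987 = 40897 - 27987 = 12910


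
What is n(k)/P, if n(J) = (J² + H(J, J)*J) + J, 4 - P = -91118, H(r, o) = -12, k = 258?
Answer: 10621/15187 ≈ 0.69935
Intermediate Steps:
P = 91122 (P = 4 - 1*(-91118) = 4 + 91118 = 91122)
n(J) = J² - 11*J (n(J) = (J² - 12*J) + J = J² - 11*J)
n(k)/P = (258*(-11 + 258))/91122 = (258*247)*(1/91122) = 63726*(1/91122) = 10621/15187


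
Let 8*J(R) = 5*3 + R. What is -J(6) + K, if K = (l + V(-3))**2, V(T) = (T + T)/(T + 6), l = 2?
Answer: -21/8 ≈ -2.6250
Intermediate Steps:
J(R) = 15/8 + R/8 (J(R) = (5*3 + R)/8 = (15 + R)/8 = 15/8 + R/8)
V(T) = 2*T/(6 + T) (V(T) = (2*T)/(6 + T) = 2*T/(6 + T))
K = 0 (K = (2 + 2*(-3)/(6 - 3))**2 = (2 + 2*(-3)/3)**2 = (2 + 2*(-3)*(1/3))**2 = (2 - 2)**2 = 0**2 = 0)
-J(6) + K = -(15/8 + (1/8)*6) + 0 = -(15/8 + 3/4) + 0 = -1*21/8 + 0 = -21/8 + 0 = -21/8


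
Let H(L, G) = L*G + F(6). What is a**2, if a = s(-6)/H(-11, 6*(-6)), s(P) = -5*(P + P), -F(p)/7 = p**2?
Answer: 25/144 ≈ 0.17361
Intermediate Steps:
F(p) = -7*p**2
s(P) = -10*P
H(L, G) = -252 + G*L (H(L, G) = L*G - 7*6**2 = G*L - 7*36 = G*L - 252 = -252 + G*L)
a = 5/12 (a = (-10*(-6))/(-252 + (6*(-6))*(-11)) = 60/(-252 - 36*(-11)) = 60/(-252 + 396) = 60/144 = 60*(1/144) = 5/12 ≈ 0.41667)
a**2 = (5/12)**2 = 25/144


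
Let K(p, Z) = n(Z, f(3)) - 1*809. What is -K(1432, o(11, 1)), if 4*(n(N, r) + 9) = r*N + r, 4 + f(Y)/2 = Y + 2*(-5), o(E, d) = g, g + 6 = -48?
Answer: 1053/2 ≈ 526.50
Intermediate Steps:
g = -54 (g = -6 - 48 = -54)
o(E, d) = -54
f(Y) = -28 + 2*Y (f(Y) = -8 + 2*(Y + 2*(-5)) = -8 + 2*(Y - 10) = -8 + 2*(-10 + Y) = -8 + (-20 + 2*Y) = -28 + 2*Y)
n(N, r) = -9 + r/4 + N*r/4 (n(N, r) = -9 + (r*N + r)/4 = -9 + (N*r + r)/4 = -9 + (r + N*r)/4 = -9 + (r/4 + N*r/4) = -9 + r/4 + N*r/4)
K(p, Z) = -1647/2 - 11*Z/2 (K(p, Z) = (-9 + (-28 + 2*3)/4 + Z*(-28 + 2*3)/4) - 1*809 = (-9 + (-28 + 6)/4 + Z*(-28 + 6)/4) - 809 = (-9 + (1/4)*(-22) + (1/4)*Z*(-22)) - 809 = (-9 - 11/2 - 11*Z/2) - 809 = (-29/2 - 11*Z/2) - 809 = -1647/2 - 11*Z/2)
-K(1432, o(11, 1)) = -(-1647/2 - 11/2*(-54)) = -(-1647/2 + 297) = -1*(-1053/2) = 1053/2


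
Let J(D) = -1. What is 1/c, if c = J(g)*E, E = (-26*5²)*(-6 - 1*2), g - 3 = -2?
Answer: -1/5200 ≈ -0.00019231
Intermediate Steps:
g = 1 (g = 3 - 2 = 1)
E = 5200 (E = (-26*25)*(-6 - 2) = -650*(-8) = 5200)
c = -5200 (c = -1*5200 = -5200)
1/c = 1/(-5200) = -1/5200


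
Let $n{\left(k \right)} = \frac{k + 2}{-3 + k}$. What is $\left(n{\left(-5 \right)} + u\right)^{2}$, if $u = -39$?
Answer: $\frac{95481}{64} \approx 1491.9$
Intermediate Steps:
$n{\left(k \right)} = \frac{2 + k}{-3 + k}$
$\left(n{\left(-5 \right)} + u\right)^{2} = \left(\frac{2 - 5}{-3 - 5} - 39\right)^{2} = \left(\frac{1}{-8} \left(-3\right) - 39\right)^{2} = \left(\left(- \frac{1}{8}\right) \left(-3\right) - 39\right)^{2} = \left(\frac{3}{8} - 39\right)^{2} = \left(- \frac{309}{8}\right)^{2} = \frac{95481}{64}$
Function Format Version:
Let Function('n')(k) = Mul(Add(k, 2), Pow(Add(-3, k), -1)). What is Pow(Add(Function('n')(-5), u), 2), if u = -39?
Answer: Rational(95481, 64) ≈ 1491.9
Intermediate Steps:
Function('n')(k) = Mul(Pow(Add(-3, k), -1), Add(2, k)) (Function('n')(k) = Mul(Add(2, k), Pow(Add(-3, k), -1)) = Mul(Pow(Add(-3, k), -1), Add(2, k)))
Pow(Add(Function('n')(-5), u), 2) = Pow(Add(Mul(Pow(Add(-3, -5), -1), Add(2, -5)), -39), 2) = Pow(Add(Mul(Pow(-8, -1), -3), -39), 2) = Pow(Add(Mul(Rational(-1, 8), -3), -39), 2) = Pow(Add(Rational(3, 8), -39), 2) = Pow(Rational(-309, 8), 2) = Rational(95481, 64)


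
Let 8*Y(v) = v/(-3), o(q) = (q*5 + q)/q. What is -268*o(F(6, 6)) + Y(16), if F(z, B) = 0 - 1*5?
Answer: -4826/3 ≈ -1608.7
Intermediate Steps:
F(z, B) = -5 (F(z, B) = 0 - 5 = -5)
o(q) = 6 (o(q) = (5*q + q)/q = (6*q)/q = 6)
Y(v) = -v/24 (Y(v) = (v/(-3))/8 = (v*(-⅓))/8 = (-v/3)/8 = -v/24)
-268*o(F(6, 6)) + Y(16) = -268*6 - 1/24*16 = -1608 - ⅔ = -4826/3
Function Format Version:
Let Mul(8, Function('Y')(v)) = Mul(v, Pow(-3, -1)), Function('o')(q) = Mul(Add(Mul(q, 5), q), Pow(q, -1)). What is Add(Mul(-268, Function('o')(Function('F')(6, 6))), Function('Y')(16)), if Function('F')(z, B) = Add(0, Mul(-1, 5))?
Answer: Rational(-4826, 3) ≈ -1608.7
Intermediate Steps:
Function('F')(z, B) = -5 (Function('F')(z, B) = Add(0, -5) = -5)
Function('o')(q) = 6 (Function('o')(q) = Mul(Add(Mul(5, q), q), Pow(q, -1)) = Mul(Mul(6, q), Pow(q, -1)) = 6)
Function('Y')(v) = Mul(Rational(-1, 24), v) (Function('Y')(v) = Mul(Rational(1, 8), Mul(v, Pow(-3, -1))) = Mul(Rational(1, 8), Mul(v, Rational(-1, 3))) = Mul(Rational(1, 8), Mul(Rational(-1, 3), v)) = Mul(Rational(-1, 24), v))
Add(Mul(-268, Function('o')(Function('F')(6, 6))), Function('Y')(16)) = Add(Mul(-268, 6), Mul(Rational(-1, 24), 16)) = Add(-1608, Rational(-2, 3)) = Rational(-4826, 3)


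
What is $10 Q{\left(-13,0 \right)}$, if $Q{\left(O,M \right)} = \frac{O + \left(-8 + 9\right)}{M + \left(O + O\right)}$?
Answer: $\frac{60}{13} \approx 4.6154$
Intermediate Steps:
$Q{\left(O,M \right)} = \frac{1 + O}{M + 2 O}$ ($Q{\left(O,M \right)} = \frac{O + 1}{M + 2 O} = \frac{1 + O}{M + 2 O}$)
$10 Q{\left(-13,0 \right)} = 10 \frac{1 - 13}{0 + 2 \left(-13\right)} = 10 \frac{1}{0 - 26} \left(-12\right) = 10 \frac{1}{-26} \left(-12\right) = 10 \left(\left(- \frac{1}{26}\right) \left(-12\right)\right) = 10 \cdot \frac{6}{13} = \frac{60}{13}$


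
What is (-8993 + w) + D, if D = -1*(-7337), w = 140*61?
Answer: 6884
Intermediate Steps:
w = 8540
D = 7337
(-8993 + w) + D = (-8993 + 8540) + 7337 = -453 + 7337 = 6884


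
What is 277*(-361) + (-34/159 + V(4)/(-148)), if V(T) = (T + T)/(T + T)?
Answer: -2353134595/23532 ≈ -99997.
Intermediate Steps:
V(T) = 1 (V(T) = (2*T)/((2*T)) = (2*T)*(1/(2*T)) = 1)
277*(-361) + (-34/159 + V(4)/(-148)) = 277*(-361) + (-34/159 + 1/(-148)) = -99997 + (-34*1/159 + 1*(-1/148)) = -99997 + (-34/159 - 1/148) = -99997 - 5191/23532 = -2353134595/23532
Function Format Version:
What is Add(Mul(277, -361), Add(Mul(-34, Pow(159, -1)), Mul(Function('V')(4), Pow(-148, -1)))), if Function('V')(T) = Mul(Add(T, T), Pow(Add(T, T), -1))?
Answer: Rational(-2353134595, 23532) ≈ -99997.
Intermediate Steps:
Function('V')(T) = 1 (Function('V')(T) = Mul(Mul(2, T), Pow(Mul(2, T), -1)) = Mul(Mul(2, T), Mul(Rational(1, 2), Pow(T, -1))) = 1)
Add(Mul(277, -361), Add(Mul(-34, Pow(159, -1)), Mul(Function('V')(4), Pow(-148, -1)))) = Add(Mul(277, -361), Add(Mul(-34, Pow(159, -1)), Mul(1, Pow(-148, -1)))) = Add(-99997, Add(Mul(-34, Rational(1, 159)), Mul(1, Rational(-1, 148)))) = Add(-99997, Add(Rational(-34, 159), Rational(-1, 148))) = Add(-99997, Rational(-5191, 23532)) = Rational(-2353134595, 23532)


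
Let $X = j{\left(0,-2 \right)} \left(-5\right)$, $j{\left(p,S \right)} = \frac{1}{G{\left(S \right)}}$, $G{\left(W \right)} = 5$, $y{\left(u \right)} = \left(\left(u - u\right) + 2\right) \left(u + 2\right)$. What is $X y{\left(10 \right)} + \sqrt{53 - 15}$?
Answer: $-24 + \sqrt{38} \approx -17.836$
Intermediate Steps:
$y{\left(u \right)} = 4 + 2 u$ ($y{\left(u \right)} = \left(0 + 2\right) \left(2 + u\right) = 2 \left(2 + u\right) = 4 + 2 u$)
$j{\left(p,S \right)} = \frac{1}{5}$
$X = -1$ ($X = \frac{1}{5} \left(-5\right) = -1$)
$X y{\left(10 \right)} + \sqrt{53 - 15} = - (4 + 2 \cdot 10) + \sqrt{53 - 15} = - (4 + 20) + \sqrt{38} = \left(-1\right) 24 + \sqrt{38} = -24 + \sqrt{38}$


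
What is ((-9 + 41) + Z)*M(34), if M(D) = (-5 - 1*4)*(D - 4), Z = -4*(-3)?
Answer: -11880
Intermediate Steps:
Z = 12
M(D) = 36 - 9*D (M(D) = (-5 - 4)*(-4 + D) = -9*(-4 + D) = 36 - 9*D)
((-9 + 41) + Z)*M(34) = ((-9 + 41) + 12)*(36 - 9*34) = (32 + 12)*(36 - 306) = 44*(-270) = -11880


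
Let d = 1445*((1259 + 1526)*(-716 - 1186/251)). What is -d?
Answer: 728008441150/251 ≈ 2.9004e+9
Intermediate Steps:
d = -728008441150/251 (d = 1445*(2785*(-716 - 1186*1/251)) = 1445*(2785*(-716 - 1186/251)) = 1445*(2785*(-180902/251)) = 1445*(-503812070/251) = -728008441150/251 ≈ -2.9004e+9)
-d = -1*(-728008441150/251) = 728008441150/251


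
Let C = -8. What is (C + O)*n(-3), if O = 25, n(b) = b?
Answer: -51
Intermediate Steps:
(C + O)*n(-3) = (-8 + 25)*(-3) = 17*(-3) = -51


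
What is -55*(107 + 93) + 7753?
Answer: -3247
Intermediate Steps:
-55*(107 + 93) + 7753 = -55*200 + 7753 = -11000 + 7753 = -3247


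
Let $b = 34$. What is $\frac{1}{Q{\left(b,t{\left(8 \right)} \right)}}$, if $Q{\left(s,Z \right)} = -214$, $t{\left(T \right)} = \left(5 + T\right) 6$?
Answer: $- \frac{1}{214} \approx -0.0046729$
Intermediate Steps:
$t{\left(T \right)} = 30 + 6 T$
$\frac{1}{Q{\left(b,t{\left(8 \right)} \right)}} = \frac{1}{-214} = - \frac{1}{214}$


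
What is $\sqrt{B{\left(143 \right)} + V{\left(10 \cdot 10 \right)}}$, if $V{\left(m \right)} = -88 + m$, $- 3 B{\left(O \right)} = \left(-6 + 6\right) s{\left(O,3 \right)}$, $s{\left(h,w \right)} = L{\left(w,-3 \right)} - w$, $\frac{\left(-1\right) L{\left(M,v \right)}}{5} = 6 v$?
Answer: $2 \sqrt{3} \approx 3.4641$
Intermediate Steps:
$L{\left(M,v \right)} = - 30 v$ ($L{\left(M,v \right)} = - 5 \cdot 6 v = - 30 v$)
$s{\left(h,w \right)} = 90 - w$ ($s{\left(h,w \right)} = \left(-30\right) \left(-3\right) - w = 90 - w$)
$B{\left(O \right)} = 0$ ($B{\left(O \right)} = - \frac{\left(-6 + 6\right) \left(90 - 3\right)}{3} = - \frac{0 \left(90 - 3\right)}{3} = - \frac{0 \cdot 87}{3} = \left(- \frac{1}{3}\right) 0 = 0$)
$\sqrt{B{\left(143 \right)} + V{\left(10 \cdot 10 \right)}} = \sqrt{0 + \left(-88 + 10 \cdot 10\right)} = \sqrt{0 + \left(-88 + 100\right)} = \sqrt{0 + 12} = \sqrt{12} = 2 \sqrt{3}$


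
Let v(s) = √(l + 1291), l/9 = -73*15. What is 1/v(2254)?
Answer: -I*√2141/4282 ≈ -0.010806*I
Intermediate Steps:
l = -9855 (l = 9*(-73*15) = 9*(-1095) = -9855)
v(s) = 2*I*√2141 (v(s) = √(-9855 + 1291) = √(-8564) = 2*I*√2141)
1/v(2254) = 1/(2*I*√2141) = -I*√2141/4282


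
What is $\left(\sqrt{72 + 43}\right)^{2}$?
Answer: $115$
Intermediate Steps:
$\left(\sqrt{72 + 43}\right)^{2} = \left(\sqrt{115}\right)^{2} = 115$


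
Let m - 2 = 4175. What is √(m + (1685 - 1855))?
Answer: √4007 ≈ 63.301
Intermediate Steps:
m = 4177 (m = 2 + 4175 = 4177)
√(m + (1685 - 1855)) = √(4177 + (1685 - 1855)) = √(4177 - 170) = √4007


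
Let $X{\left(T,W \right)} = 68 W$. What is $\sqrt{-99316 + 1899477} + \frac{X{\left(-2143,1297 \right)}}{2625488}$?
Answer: $\frac{22049}{656372} + \sqrt{1800161} \approx 1341.7$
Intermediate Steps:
$\sqrt{-99316 + 1899477} + \frac{X{\left(-2143,1297 \right)}}{2625488} = \sqrt{-99316 + 1899477} + \frac{68 \cdot 1297}{2625488} = \sqrt{1800161} + 88196 \cdot \frac{1}{2625488} = \sqrt{1800161} + \frac{22049}{656372} = \frac{22049}{656372} + \sqrt{1800161}$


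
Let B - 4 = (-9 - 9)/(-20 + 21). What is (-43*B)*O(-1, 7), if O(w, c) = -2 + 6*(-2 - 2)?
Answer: -15652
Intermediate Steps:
O(w, c) = -26 (O(w, c) = -2 + 6*(-4) = -2 - 24 = -26)
B = -14 (B = 4 + (-9 - 9)/(-20 + 21) = 4 - 18/1 = 4 - 18*1 = 4 - 18 = -14)
(-43*B)*O(-1, 7) = -43*(-14)*(-26) = 602*(-26) = -15652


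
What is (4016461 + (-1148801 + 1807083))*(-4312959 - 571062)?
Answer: -22831542981603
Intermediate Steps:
(4016461 + (-1148801 + 1807083))*(-4312959 - 571062) = (4016461 + 658282)*(-4884021) = 4674743*(-4884021) = -22831542981603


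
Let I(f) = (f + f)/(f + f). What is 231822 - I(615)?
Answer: 231821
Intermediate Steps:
I(f) = 1 (I(f) = (2*f)/((2*f)) = (2*f)*(1/(2*f)) = 1)
231822 - I(615) = 231822 - 1*1 = 231822 - 1 = 231821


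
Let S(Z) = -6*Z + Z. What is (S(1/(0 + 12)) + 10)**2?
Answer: 13225/144 ≈ 91.840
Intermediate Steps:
S(Z) = -5*Z
(S(1/(0 + 12)) + 10)**2 = (-5/(0 + 12) + 10)**2 = (-5/12 + 10)**2 = (115/12)**2 = 13225/144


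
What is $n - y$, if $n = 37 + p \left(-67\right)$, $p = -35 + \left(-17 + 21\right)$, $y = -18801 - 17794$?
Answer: $38709$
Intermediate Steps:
$y = -36595$
$p = -31$ ($p = -35 + 4 = -31$)
$n = 2114$ ($n = 37 - -2077 = 37 + 2077 = 2114$)
$n - y = 2114 - -36595 = 2114 + 36595 = 38709$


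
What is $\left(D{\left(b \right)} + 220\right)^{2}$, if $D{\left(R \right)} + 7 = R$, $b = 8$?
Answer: $48841$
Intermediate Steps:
$D{\left(R \right)} = -7 + R$
$\left(D{\left(b \right)} + 220\right)^{2} = \left(\left(-7 + 8\right) + 220\right)^{2} = \left(1 + 220\right)^{2} = 221^{2} = 48841$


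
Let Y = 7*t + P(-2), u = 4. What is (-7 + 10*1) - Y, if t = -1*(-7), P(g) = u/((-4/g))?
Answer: -48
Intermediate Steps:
P(g) = -g (P(g) = 4/((-4/g)) = 4*(-g/4) = -g)
t = 7
Y = 51 (Y = 7*7 - 1*(-2) = 49 + 2 = 51)
(-7 + 10*1) - Y = (-7 + 10*1) - 1*51 = (-7 + 10) - 51 = 3 - 51 = -48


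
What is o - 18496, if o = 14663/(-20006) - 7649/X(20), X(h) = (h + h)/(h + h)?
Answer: -523071533/20006 ≈ -26146.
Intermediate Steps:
X(h) = 1 (X(h) = (2*h)/((2*h)) = (2*h)*(1/(2*h)) = 1)
o = -153040557/20006 (o = 14663/(-20006) - 7649/1 = 14663*(-1/20006) - 7649*1 = -14663/20006 - 7649 = -153040557/20006 ≈ -7649.7)
o - 18496 = -153040557/20006 - 18496 = -523071533/20006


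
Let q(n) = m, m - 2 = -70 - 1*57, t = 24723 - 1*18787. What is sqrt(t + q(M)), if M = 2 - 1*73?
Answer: sqrt(5811) ≈ 76.230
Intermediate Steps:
t = 5936 (t = 24723 - 18787 = 5936)
m = -125 (m = 2 + (-70 - 1*57) = 2 + (-70 - 57) = 2 - 127 = -125)
M = -71 (M = 2 - 73 = -71)
q(n) = -125
sqrt(t + q(M)) = sqrt(5936 - 125) = sqrt(5811)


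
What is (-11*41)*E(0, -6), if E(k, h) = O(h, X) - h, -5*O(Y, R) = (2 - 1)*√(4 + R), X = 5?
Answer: -12177/5 ≈ -2435.4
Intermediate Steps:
O(Y, R) = -√(4 + R)/5 (O(Y, R) = -(2 - 1)*√(4 + R)/5 = -√(4 + R)/5)
E(k, h) = -⅗ - h (E(k, h) = -√(4 + 5)/5 - h = -√9/5 - h = -⅕*3 - h = -⅗ - h)
(-11*41)*E(0, -6) = (-11*41)*(-⅗ - 1*(-6)) = -451*(-⅗ + 6) = -451*27/5 = -12177/5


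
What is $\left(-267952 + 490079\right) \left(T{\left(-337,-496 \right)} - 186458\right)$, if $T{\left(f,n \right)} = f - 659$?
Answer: $-41638594658$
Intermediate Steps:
$T{\left(f,n \right)} = -659 + f$
$\left(-267952 + 490079\right) \left(T{\left(-337,-496 \right)} - 186458\right) = \left(-267952 + 490079\right) \left(\left(-659 - 337\right) - 186458\right) = 222127 \left(-996 + \left(-188771 + 2313\right)\right) = 222127 \left(-996 - 186458\right) = 222127 \left(-187454\right) = -41638594658$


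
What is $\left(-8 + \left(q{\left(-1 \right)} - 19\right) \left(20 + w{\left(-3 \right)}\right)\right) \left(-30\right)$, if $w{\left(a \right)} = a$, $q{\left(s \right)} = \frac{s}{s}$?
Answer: $9420$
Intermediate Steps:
$q{\left(s \right)} = 1$
$\left(-8 + \left(q{\left(-1 \right)} - 19\right) \left(20 + w{\left(-3 \right)}\right)\right) \left(-30\right) = \left(-8 + \left(1 - 19\right) \left(20 - 3\right)\right) \left(-30\right) = \left(-8 - 306\right) \left(-30\right) = \left(-314\right) \left(-30\right) = 9420$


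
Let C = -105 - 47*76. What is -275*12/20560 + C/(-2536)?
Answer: 840379/651752 ≈ 1.2894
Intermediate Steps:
C = -3677 (C = -105 - 3572 = -3677)
-275*12/20560 + C/(-2536) = -275*12/20560 - 3677/(-2536) = -3300*1/20560 - 3677*(-1/2536) = -165/1028 + 3677/2536 = 840379/651752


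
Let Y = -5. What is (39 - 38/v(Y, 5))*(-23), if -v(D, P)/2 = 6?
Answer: -5819/6 ≈ -969.83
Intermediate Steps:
v(D, P) = -12 (v(D, P) = -2*6 = -12)
(39 - 38/v(Y, 5))*(-23) = (39 - 38/(-12))*(-23) = (39 - 38*(-1/12))*(-23) = (39 + 19/6)*(-23) = (253/6)*(-23) = -5819/6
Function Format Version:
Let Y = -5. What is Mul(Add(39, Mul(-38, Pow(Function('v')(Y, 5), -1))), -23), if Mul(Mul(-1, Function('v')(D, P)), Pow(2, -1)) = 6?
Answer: Rational(-5819, 6) ≈ -969.83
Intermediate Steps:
Function('v')(D, P) = -12 (Function('v')(D, P) = Mul(-2, 6) = -12)
Mul(Add(39, Mul(-38, Pow(Function('v')(Y, 5), -1))), -23) = Mul(Add(39, Mul(-38, Pow(-12, -1))), -23) = Mul(Add(39, Mul(-38, Rational(-1, 12))), -23) = Mul(Add(39, Rational(19, 6)), -23) = Mul(Rational(253, 6), -23) = Rational(-5819, 6)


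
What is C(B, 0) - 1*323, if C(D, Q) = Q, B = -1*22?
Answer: -323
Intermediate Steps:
B = -22
C(B, 0) - 1*323 = 0 - 1*323 = 0 - 323 = -323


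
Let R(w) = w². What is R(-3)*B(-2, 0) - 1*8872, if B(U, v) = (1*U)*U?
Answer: -8836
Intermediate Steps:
B(U, v) = U² (B(U, v) = U*U = U²)
R(-3)*B(-2, 0) - 1*8872 = (-3)²*(-2)² - 1*8872 = 9*4 - 8872 = 36 - 8872 = -8836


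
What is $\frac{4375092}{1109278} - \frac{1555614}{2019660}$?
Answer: $\frac{592549160169}{186697033790} \approx 3.1739$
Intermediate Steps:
$\frac{4375092}{1109278} - \frac{1555614}{2019660} = 4375092 \cdot \frac{1}{1109278} - \frac{259269}{336610} = \frac{2187546}{554639} - \frac{259269}{336610} = \frac{592549160169}{186697033790}$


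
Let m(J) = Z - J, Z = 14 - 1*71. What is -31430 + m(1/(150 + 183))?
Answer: -10485172/333 ≈ -31487.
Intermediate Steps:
Z = -57 (Z = 14 - 71 = -57)
m(J) = -57 - J
-31430 + m(1/(150 + 183)) = -31430 + (-57 - 1/(150 + 183)) = -31430 + (-57 - 1/333) = -31430 - 18982/333 = -10485172/333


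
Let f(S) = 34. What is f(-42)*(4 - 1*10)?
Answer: -204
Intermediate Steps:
f(-42)*(4 - 1*10) = 34*(4 - 1*10) = 34*(4 - 10) = 34*(-6) = -204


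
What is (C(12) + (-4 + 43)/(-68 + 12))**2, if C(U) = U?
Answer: 400689/3136 ≈ 127.77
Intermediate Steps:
(C(12) + (-4 + 43)/(-68 + 12))**2 = (12 + (-4 + 43)/(-68 + 12))**2 = (12 + 39/(-56))**2 = (12 + 39*(-1/56))**2 = (12 - 39/56)**2 = (633/56)**2 = 400689/3136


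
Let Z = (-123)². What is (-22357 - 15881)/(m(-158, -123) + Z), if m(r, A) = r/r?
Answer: -19119/7565 ≈ -2.5273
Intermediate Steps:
Z = 15129
m(r, A) = 1
(-22357 - 15881)/(m(-158, -123) + Z) = (-22357 - 15881)/(1 + 15129) = -38238/15130 = -38238*1/15130 = -19119/7565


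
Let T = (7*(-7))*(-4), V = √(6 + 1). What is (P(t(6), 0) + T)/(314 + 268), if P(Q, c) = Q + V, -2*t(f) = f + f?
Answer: 95/291 + √7/582 ≈ 0.33101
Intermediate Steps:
V = √7 ≈ 2.6458
t(f) = -f (t(f) = -(f + f)/2 = -f)
P(Q, c) = Q + √7
T = 196 (T = -49*(-4) = 196)
(P(t(6), 0) + T)/(314 + 268) = ((-1*6 + √7) + 196)/(314 + 268) = ((-6 + √7) + 196)/582 = (190 + √7)*(1/582) = 95/291 + √7/582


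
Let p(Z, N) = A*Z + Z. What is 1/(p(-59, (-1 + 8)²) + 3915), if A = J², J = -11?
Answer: -1/3283 ≈ -0.00030460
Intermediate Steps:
A = 121 (A = (-11)² = 121)
p(Z, N) = 122*Z (p(Z, N) = 121*Z + Z = 122*Z)
1/(p(-59, (-1 + 8)²) + 3915) = 1/(122*(-59) + 3915) = 1/(-7198 + 3915) = 1/(-3283) = -1/3283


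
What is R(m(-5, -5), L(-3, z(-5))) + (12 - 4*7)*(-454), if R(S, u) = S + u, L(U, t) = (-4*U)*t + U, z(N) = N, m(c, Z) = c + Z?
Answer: 7191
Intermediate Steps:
m(c, Z) = Z + c
L(U, t) = U - 4*U*t (L(U, t) = -4*U*t + U = U - 4*U*t)
R(m(-5, -5), L(-3, z(-5))) + (12 - 4*7)*(-454) = ((-5 - 5) - 3*(1 - 4*(-5))) + (12 - 4*7)*(-454) = (-10 - 3*(1 + 20)) + (12 - 28)*(-454) = (-10 - 3*21) - 16*(-454) = (-10 - 63) + 7264 = -73 + 7264 = 7191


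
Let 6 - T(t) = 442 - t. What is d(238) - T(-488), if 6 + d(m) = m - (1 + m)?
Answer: 917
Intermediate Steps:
T(t) = -436 + t (T(t) = 6 - (442 - t) = 6 + (-442 + t) = -436 + t)
d(m) = -7 (d(m) = -6 + (m - (1 + m)) = -6 + (m + (-1 - m)) = -6 - 1 = -7)
d(238) - T(-488) = -7 - (-436 - 488) = -7 - 1*(-924) = -7 + 924 = 917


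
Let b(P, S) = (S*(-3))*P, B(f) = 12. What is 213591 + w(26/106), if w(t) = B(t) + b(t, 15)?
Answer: 11320374/53 ≈ 2.1359e+5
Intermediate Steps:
b(P, S) = -3*P*S (b(P, S) = (-3*S)*P = -3*P*S)
w(t) = 12 - 45*t (w(t) = 12 - 3*t*15 = 12 - 45*t)
213591 + w(26/106) = 213591 + (12 - 1170/106) = 213591 + (12 - 45*13/53) = 213591 + (12 - 585/53) = 213591 + 51/53 = 11320374/53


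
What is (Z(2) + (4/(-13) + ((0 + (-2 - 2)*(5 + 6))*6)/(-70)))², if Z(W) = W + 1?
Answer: 8649481/207025 ≈ 41.780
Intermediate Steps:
Z(W) = 1 + W
(Z(2) + (4/(-13) + ((0 + (-2 - 2)*(5 + 6))*6)/(-70)))² = ((1 + 2) + (4/(-13) + ((0 + (-2 - 2)*(5 + 6))*6)/(-70)))² = (3 + (4*(-1/13) + ((0 - 4*11)*6)*(-1/70)))² = (3 + (-4/13 + ((0 - 44)*6)*(-1/70)))² = (3 + (-4/13 - 44*6*(-1/70)))² = (3 + (-4/13 - 264*(-1/70)))² = (3 + (-4/13 + 132/35))² = (3 + 1576/455)² = (2941/455)² = 8649481/207025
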